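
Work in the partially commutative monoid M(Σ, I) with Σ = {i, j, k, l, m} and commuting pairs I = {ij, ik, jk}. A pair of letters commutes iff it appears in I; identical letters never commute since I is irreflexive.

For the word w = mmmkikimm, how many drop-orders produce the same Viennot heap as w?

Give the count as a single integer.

#0=m has no predecessor
#1=m depends on [0:m]
#2=m depends on [1:m]
#3=k depends on [2:m]
#4=i depends on [2:m]
#5=k depends on [3:k]
#6=i depends on [4:i]
#7=m depends on [5:k, 6:i]
#8=m depends on [7:m]
sources: [0:m]
N(rest) = Σ N(rest − s) over sources s of rest; N(one piece) = 1:
  size 1 → [8]=1
  size 2 → [7,8]=1
  size 3 → [5,7,8]=1  [6,7,8]=1
  size 4 → [3,5,7,8]=1  [4,6,7,8]=1  [5,6,7,8]=2
  size 5 → [3,5,6,7,8]=3  [4,5,6,7,8]=3
  size 6 → [3,4,5,6,7,8]=6
  size 7 → [2,3,4,5,6,7,8]=6
  first=0(m) contributes 6

6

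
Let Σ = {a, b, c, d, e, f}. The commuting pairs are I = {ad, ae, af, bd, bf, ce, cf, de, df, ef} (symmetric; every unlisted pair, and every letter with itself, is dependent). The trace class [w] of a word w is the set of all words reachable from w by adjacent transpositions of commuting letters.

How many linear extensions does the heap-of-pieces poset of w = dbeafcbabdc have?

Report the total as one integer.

0(d) covers ∅
1(b) covers ∅
2(e) covers 1:b
3(a) covers 1:b
4(f) covers ∅
5(c) covers 0:d, 3:a
6(b) covers 2:e, 5:c
7(a) covers 6:b
8(b) covers 7:a
9(d) covers 5:c
10(c) covers 8:b, 9:d
floor of heap: 0:d, 1:b, 4:f
completions by unplaced set U, small U first (add the entries for U minus each lowest piece of U):
  |U|=1: {4}:1  {10}:1
  |U|=2: {4,10}:2  {8,10}:1  {9,10}:1
  |U|=3: {4,8,10}:3  {4,9,10}:3  {7,8,10}:1  {8,9,10}:2
  |U|=4: {4,7,8,10}:4  {4,8,9,10}:8  {6,7,8,10}:1  {7,8,9,10}:3
  |U|=5: {2,6,7,8,10}:1  {4,6,7,8,10}:5  {4,7,8,9,10}:15  {6,7,8,9,10}:4
  |U|=6: {2,4,6,7,8,10}:6  {2,6,7,8,9,10}:5  {4,6,7,8,9,10}:24  {5,6,7,8,9,10}:4
  |U|=7: {0,5,6,7,8,9,10}:4  {2,4,6,7,8,9,10}:35  {2,5,6,7,8,9,10}:9  {3,5,6,7,8,9,10}:4  {4,5,6,7,8,9,10}:28
  |U|=8: {0,2,5,6,7,8,9,10}:13  {0,3,5,6,7,8,9,10}:8  {0,4,5,6,7,8,9,10}:32  {2,3,5,6,7,8,9,10}:13  {2,4,5,6,7,8,9,10}:72  {3,4,5,6,7,8,9,10}:32
  |U|=9: {0,2,3,5,6,7,8,9,10}:34  {0,2,4,5,6,7,8,9,10}:117  {0,3,4,5,6,7,8,9,10}:72  {1,2,3,5,6,7,8,9,10}:13  {2,3,4,5,6,7,8,9,10}:117
  start at 0(d): 130
  start at 1(b): 340
  start at 4(f): 47
sum over floor = 517

517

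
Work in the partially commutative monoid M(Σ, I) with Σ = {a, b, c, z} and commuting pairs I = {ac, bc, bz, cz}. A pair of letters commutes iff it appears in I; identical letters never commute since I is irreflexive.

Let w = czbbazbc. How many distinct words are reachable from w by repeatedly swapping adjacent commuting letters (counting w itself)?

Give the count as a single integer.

168

0(c) covers ∅
1(z) covers ∅
2(b) covers ∅
3(b) covers 2:b
4(a) covers 1:z, 3:b
5(z) covers 4:a
6(b) covers 4:a
7(c) covers 0:c
floor of heap: 0:c, 1:z, 2:b
completions by unplaced set U, small U first (add the entries for U minus each lowest piece of U):
  |U|=1: {5}:1  {6}:1  {7}:1
  |U|=2: {0,7}:1  {5,6}:2  {5,7}:2  {6,7}:2
  |U|=3: {0,5,7}:3  {0,6,7}:3  {4,5,6}:2  {5,6,7}:6
  |U|=4: {0,5,6,7}:12  {1,4,5,6}:2  {3,4,5,6}:2  {4,5,6,7}:8
  |U|=5: {0,4,5,6,7}:20  {1,3,4,5,6}:4  {1,4,5,6,7}:10  {2,3,4,5,6}:2  {3,4,5,6,7}:10
  |U|=6: {0,1,4,5,6,7}:30  {0,3,4,5,6,7}:30  {1,2,3,4,5,6}:6  {1,3,4,5,6,7}:24  {2,3,4,5,6,7}:12
  start at 0(c): 42
  start at 1(z): 42
  start at 2(b): 84
sum over floor = 168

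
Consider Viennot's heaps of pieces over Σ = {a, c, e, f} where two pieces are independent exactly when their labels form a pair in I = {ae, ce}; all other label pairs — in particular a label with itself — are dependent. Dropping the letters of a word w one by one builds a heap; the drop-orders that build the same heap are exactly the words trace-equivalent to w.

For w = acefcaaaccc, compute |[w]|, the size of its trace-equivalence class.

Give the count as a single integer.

drop 0:a onto floor
drop 1:c onto {0:a}
drop 2:e onto floor
drop 3:f onto {1:c, 2:e}
drop 4:c onto {3:f}
drop 5:a onto {4:c}
drop 6:a onto {5:a}
drop 7:a onto {6:a}
drop 8:c onto {7:a}
drop 9:c onto {8:c}
drop 10:c onto {9:c}
ground layer = {0:a, 2:e}
drop-orders for the pieces not yet dropped (sum over which currently-grounded one goes next):
  1 to go: {10} 1
  2 to go: {9,10} 1
  3 to go: {8,9,10} 1
  4 to go: {7,8,9,10} 1
  5 to go: {6,7,8,9,10} 1
  6 to go: {5,6,7,8,9,10} 1
  7 to go: {4,5,6,7,8,9,10} 1
  8 to go: {3,4,5,6,7,8,9,10} 1
  9 to go: {1,3,4,5,6,7,8,9,10} 1  {2,3,4,5,6,7,8,9,10} 1
  if 0:a drops first: 2 orders
  if 2:e drops first: 1 orders
heap linearizations: 3

3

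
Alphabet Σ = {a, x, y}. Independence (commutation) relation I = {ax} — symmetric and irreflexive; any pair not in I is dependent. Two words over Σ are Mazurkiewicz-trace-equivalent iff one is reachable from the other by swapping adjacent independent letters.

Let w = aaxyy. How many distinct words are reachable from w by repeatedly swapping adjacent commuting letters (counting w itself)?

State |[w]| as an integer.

3

drop 0:a onto floor
drop 1:a onto {0:a}
drop 2:x onto floor
drop 3:y onto {1:a, 2:x}
drop 4:y onto {3:y}
ground layer = {0:a, 2:x}
drop-orders for the pieces not yet dropped (sum over which currently-grounded one goes next):
  1 to go: {4} 1
  2 to go: {3,4} 1
  3 to go: {1,3,4} 1  {2,3,4} 1
  if 0:a drops first: 2 orders
  if 2:x drops first: 1 orders
heap linearizations: 3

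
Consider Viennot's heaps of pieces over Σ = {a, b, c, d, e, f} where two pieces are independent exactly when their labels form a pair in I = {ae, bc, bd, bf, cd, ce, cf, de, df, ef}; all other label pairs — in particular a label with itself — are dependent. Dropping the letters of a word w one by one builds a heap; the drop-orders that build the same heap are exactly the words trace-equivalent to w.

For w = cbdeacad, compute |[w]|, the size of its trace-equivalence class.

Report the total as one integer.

36

piece 0:c — minimal
piece 1:b — minimal
piece 2:d — minimal
piece 3:e rests on {1:b}
piece 4:a rests on {0:c, 1:b, 2:d}
piece 5:c rests on {4:a}
piece 6:a rests on {5:c}
piece 7:d rests on {6:a}
minimal pieces: {0:c, 1:b, 2:d}
ways to finish when only these pieces remain (= sum over removing one remaining piece with nothing left below it):
  1 left: {3}→1  {7}→1
  2 left: {3,7}→2  {6,7}→1
  3 left: {3,6,7}→3  {5,6,7}→1
  4 left: {3,5,6,7}→4  {4,5,6,7}→1
  5 left: {0,4,5,6,7}→1  {2,4,5,6,7}→1  {3,4,5,6,7}→5
  6 left: {0,2,4,5,6,7}→2  {0,3,4,5,6,7}→6  {1,3,4,5,6,7}→5  {2,3,4,5,6,7}→6
  placing 0:c first → 11 extensions
  placing 1:b first → 14 extensions
  placing 2:d first → 11 extensions
total linear extensions = 36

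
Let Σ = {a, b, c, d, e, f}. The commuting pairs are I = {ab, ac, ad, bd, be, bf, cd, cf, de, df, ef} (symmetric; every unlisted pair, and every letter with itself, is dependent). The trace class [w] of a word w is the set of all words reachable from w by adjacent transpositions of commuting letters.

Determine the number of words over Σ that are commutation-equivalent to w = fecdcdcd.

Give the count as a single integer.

piece 0:f — minimal
piece 1:e — minimal
piece 2:c rests on {1:e}
piece 3:d — minimal
piece 4:c rests on {2:c}
piece 5:d rests on {3:d}
piece 6:c rests on {4:c}
piece 7:d rests on {5:d}
minimal pieces: {0:f, 1:e, 3:d}
ways to finish when only these pieces remain (= sum over removing one remaining piece with nothing left below it):
  1 left: {0}→1  {6}→1  {7}→1
  2 left: {0,6}→2  {0,7}→2  {4,6}→1  {5,7}→1  {6,7}→2
  3 left: {0,4,6}→3  {0,5,7}→3  {0,6,7}→6  {2,4,6}→1  {3,5,7}→1  {4,6,7}→3  {5,6,7}→3
  4 left: {0,2,4,6}→4  {0,3,5,7}→4  {0,4,6,7}→12  {0,5,6,7}→12  {1,2,4,6}→1  {2,4,6,7}→4  {3,5,6,7}→4  {4,5,6,7}→6
  5 left: {0,1,2,4,6}→5  {0,2,4,6,7}→20  {0,3,5,6,7}→20  {0,4,5,6,7}→30  {1,2,4,6,7}→5  {2,4,5,6,7}→10  {3,4,5,6,7}→10
  6 left: {0,1,2,4,6,7}→30  {0,2,4,5,6,7}→60  {0,3,4,5,6,7}→60  {1,2,4,5,6,7}→15  {2,3,4,5,6,7}→20
  placing 0:f first → 35 extensions
  placing 1:e first → 140 extensions
  placing 3:d first → 105 extensions
total linear extensions = 280

280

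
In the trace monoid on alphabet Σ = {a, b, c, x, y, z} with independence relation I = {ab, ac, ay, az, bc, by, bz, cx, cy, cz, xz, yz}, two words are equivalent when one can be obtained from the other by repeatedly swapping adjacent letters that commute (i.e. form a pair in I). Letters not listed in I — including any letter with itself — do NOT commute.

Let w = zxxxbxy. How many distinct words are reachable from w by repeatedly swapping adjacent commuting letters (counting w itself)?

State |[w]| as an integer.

#0=z has no predecessor
#1=x has no predecessor
#2=x depends on [1:x]
#3=x depends on [2:x]
#4=b depends on [3:x]
#5=x depends on [4:b]
#6=y depends on [5:x]
sources: [0:z, 1:x]
N(rest) = Σ N(rest − s) over sources s of rest; N(one piece) = 1:
  size 1 → [0]=1  [6]=1
  size 2 → [0,6]=2  [5,6]=1
  size 3 → [0,5,6]=3  [4,5,6]=1
  size 4 → [0,4,5,6]=4  [3,4,5,6]=1
  size 5 → [0,3,4,5,6]=5  [2,3,4,5,6]=1
  first=0(z) contributes 1
  first=1(x) contributes 6
|[w]| = 7

7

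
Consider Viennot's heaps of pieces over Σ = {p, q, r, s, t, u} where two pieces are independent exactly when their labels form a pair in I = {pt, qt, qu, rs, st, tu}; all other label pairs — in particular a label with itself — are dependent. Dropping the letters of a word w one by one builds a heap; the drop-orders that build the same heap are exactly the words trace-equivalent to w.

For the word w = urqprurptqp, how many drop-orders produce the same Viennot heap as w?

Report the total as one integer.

4

0(u) covers ∅
1(r) covers 0:u
2(q) covers 1:r
3(p) covers 2:q
4(r) covers 3:p
5(u) covers 4:r
6(r) covers 5:u
7(p) covers 6:r
8(t) covers 6:r
9(q) covers 7:p
10(p) covers 9:q
floor of heap: 0:u
completions by unplaced set U, small U first (add the entries for U minus each lowest piece of U):
  |U|=1: {8}:1  {10}:1
  |U|=2: {8,10}:2  {9,10}:1
  |U|=3: {7,9,10}:1  {8,9,10}:3
  |U|=4: {7,8,9,10}:4
  |U|=5: {6,7,8,9,10}:4
  |U|=6: {5,6,7,8,9,10}:4
  |U|=7: {4,5,6,7,8,9,10}:4
  |U|=8: {3,4,5,6,7,8,9,10}:4
  |U|=9: {2,3,4,5,6,7,8,9,10}:4
  start at 0(u): 4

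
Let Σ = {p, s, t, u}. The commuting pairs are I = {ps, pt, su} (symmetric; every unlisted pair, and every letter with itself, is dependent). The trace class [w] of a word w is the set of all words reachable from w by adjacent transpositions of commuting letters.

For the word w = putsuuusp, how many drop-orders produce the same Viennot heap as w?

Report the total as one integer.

#0=p has no predecessor
#1=u depends on [0:p]
#2=t depends on [1:u]
#3=s depends on [2:t]
#4=u depends on [2:t]
#5=u depends on [4:u]
#6=u depends on [5:u]
#7=s depends on [3:s]
#8=p depends on [6:u]
sources: [0:p]
N(rest) = Σ N(rest − s) over sources s of rest; N(one piece) = 1:
  size 1 → [7]=1  [8]=1
  size 2 → [3,7]=1  [6,8]=1  [7,8]=2
  size 3 → [3,7,8]=3  [5,6,8]=1  [6,7,8]=3
  size 4 → [3,6,7,8]=6  [4,5,6,8]=1  [5,6,7,8]=4
  size 5 → [3,5,6,7,8]=10  [4,5,6,7,8]=5
  size 6 → [3,4,5,6,7,8]=15
  size 7 → [2,3,4,5,6,7,8]=15
  first=0(p) contributes 15

15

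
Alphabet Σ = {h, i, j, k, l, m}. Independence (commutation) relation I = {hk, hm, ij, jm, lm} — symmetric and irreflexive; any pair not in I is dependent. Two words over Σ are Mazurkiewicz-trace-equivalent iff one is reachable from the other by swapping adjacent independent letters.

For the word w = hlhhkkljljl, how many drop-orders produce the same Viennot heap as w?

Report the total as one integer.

piece 0:h — minimal
piece 1:l rests on {0:h}
piece 2:h rests on {1:l}
piece 3:h rests on {2:h}
piece 4:k rests on {1:l}
piece 5:k rests on {4:k}
piece 6:l rests on {3:h, 5:k}
piece 7:j rests on {6:l}
piece 8:l rests on {7:j}
piece 9:j rests on {8:l}
piece 10:l rests on {9:j}
minimal pieces: {0:h}
ways to finish when only these pieces remain (= sum over removing one remaining piece with nothing left below it):
  1 left: {10}→1
  2 left: {9,10}→1
  3 left: {8,9,10}→1
  4 left: {7,8,9,10}→1
  5 left: {6,7,8,9,10}→1
  6 left: {3,6,7,8,9,10}→1  {5,6,7,8,9,10}→1
  7 left: {2,3,6,7,8,9,10}→1  {3,5,6,7,8,9,10}→2  {4,5,6,7,8,9,10}→1
  8 left: {2,3,5,6,7,8,9,10}→3  {3,4,5,6,7,8,9,10}→3
  9 left: {2,3,4,5,6,7,8,9,10}→6
  placing 0:h first → 6 extensions

6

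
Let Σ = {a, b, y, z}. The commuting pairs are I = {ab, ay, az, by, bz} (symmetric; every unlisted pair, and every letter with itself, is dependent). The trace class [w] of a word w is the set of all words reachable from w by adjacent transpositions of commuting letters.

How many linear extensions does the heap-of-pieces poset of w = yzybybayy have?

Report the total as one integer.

0(y) covers ∅
1(z) covers 0:y
2(y) covers 1:z
3(b) covers ∅
4(y) covers 2:y
5(b) covers 3:b
6(a) covers ∅
7(y) covers 4:y
8(y) covers 7:y
floor of heap: 0:y, 3:b, 6:a
completions by unplaced set U, small U first (add the entries for U minus each lowest piece of U):
  |U|=1: {5}:1  {6}:1  {8}:1
  |U|=2: {3,5}:1  {5,6}:2  {5,8}:2  {6,8}:2  {7,8}:1
  |U|=3: {3,5,6}:3  {3,5,8}:3  {4,7,8}:1  {5,6,8}:6  {5,7,8}:3  {6,7,8}:3
  |U|=4: {2,4,7,8}:1  {3,5,6,8}:12  {3,5,7,8}:6  {4,5,7,8}:4  {4,6,7,8}:4  {5,6,7,8}:12
  |U|=5: {1,2,4,7,8}:1  {2,4,5,7,8}:5  {2,4,6,7,8}:5  {3,4,5,7,8}:10  {3,5,6,7,8}:30  {4,5,6,7,8}:20
  |U|=6: {0,1,2,4,7,8}:1  {1,2,4,5,7,8}:6  {1,2,4,6,7,8}:6  {2,3,4,5,7,8}:15  {2,4,5,6,7,8}:30  {3,4,5,6,7,8}:60
  |U|=7: {0,1,2,4,5,7,8}:7  {0,1,2,4,6,7,8}:7  {1,2,3,4,5,7,8}:21  {1,2,4,5,6,7,8}:42  {2,3,4,5,6,7,8}:105
  start at 0(y): 168
  start at 3(b): 56
  start at 6(a): 28
sum over floor = 252

252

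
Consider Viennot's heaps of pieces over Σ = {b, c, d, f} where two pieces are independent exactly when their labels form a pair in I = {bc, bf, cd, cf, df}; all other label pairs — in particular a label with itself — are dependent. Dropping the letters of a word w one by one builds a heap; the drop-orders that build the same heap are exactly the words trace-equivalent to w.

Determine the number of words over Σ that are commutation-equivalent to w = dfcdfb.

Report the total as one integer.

0(d) covers ∅
1(f) covers ∅
2(c) covers ∅
3(d) covers 0:d
4(f) covers 1:f
5(b) covers 3:d
floor of heap: 0:d, 1:f, 2:c
completions by unplaced set U, small U first (add the entries for U minus each lowest piece of U):
  |U|=1: {2}:1  {4}:1  {5}:1
  |U|=2: {1,4}:1  {2,4}:2  {2,5}:2  {3,5}:1  {4,5}:2
  |U|=3: {0,3,5}:1  {1,2,4}:3  {1,4,5}:3  {2,3,5}:3  {2,4,5}:6  {3,4,5}:3
  |U|=4: {0,2,3,5}:4  {0,3,4,5}:4  {1,2,4,5}:12  {1,3,4,5}:6  {2,3,4,5}:12
  start at 0(d): 30
  start at 1(f): 20
  start at 2(c): 10
sum over floor = 60

60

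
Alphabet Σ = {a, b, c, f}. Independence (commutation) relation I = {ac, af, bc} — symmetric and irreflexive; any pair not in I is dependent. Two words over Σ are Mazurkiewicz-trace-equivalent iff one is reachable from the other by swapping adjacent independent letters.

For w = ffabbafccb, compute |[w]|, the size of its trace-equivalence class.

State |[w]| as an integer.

0(f) covers ∅
1(f) covers 0:f
2(a) covers ∅
3(b) covers 1:f, 2:a
4(b) covers 3:b
5(a) covers 4:b
6(f) covers 4:b
7(c) covers 6:f
8(c) covers 7:c
9(b) covers 5:a, 6:f
floor of heap: 0:f, 2:a
completions by unplaced set U, small U first (add the entries for U minus each lowest piece of U):
  |U|=1: {8}:1  {9}:1
  |U|=2: {5,9}:1  {7,8}:1  {8,9}:2
  |U|=3: {5,8,9}:3  {7,8,9}:3
  |U|=4: {5,7,8,9}:6  {6,7,8,9}:3
  |U|=5: {5,6,7,8,9}:9
  |U|=6: {4,5,6,7,8,9}:9
  |U|=7: {3,4,5,6,7,8,9}:9
  |U|=8: {1,3,4,5,6,7,8,9}:9  {2,3,4,5,6,7,8,9}:9
  start at 0(f): 18
  start at 2(a): 9
sum over floor = 27

27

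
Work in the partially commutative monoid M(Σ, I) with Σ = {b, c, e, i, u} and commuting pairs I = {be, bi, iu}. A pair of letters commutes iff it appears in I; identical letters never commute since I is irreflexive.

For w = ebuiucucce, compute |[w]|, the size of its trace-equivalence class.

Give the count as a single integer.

7

drop 0:e onto floor
drop 1:b onto floor
drop 2:u onto {0:e, 1:b}
drop 3:i onto {0:e}
drop 4:u onto {2:u}
drop 5:c onto {3:i, 4:u}
drop 6:u onto {5:c}
drop 7:c onto {6:u}
drop 8:c onto {7:c}
drop 9:e onto {8:c}
ground layer = {0:e, 1:b}
drop-orders for the pieces not yet dropped (sum over which currently-grounded one goes next):
  1 to go: {9} 1
  2 to go: {8,9} 1
  3 to go: {7,8,9} 1
  4 to go: {6,7,8,9} 1
  5 to go: {5,6,7,8,9} 1
  6 to go: {3,5,6,7,8,9} 1  {4,5,6,7,8,9} 1
  7 to go: {2,4,5,6,7,8,9} 1  {3,4,5,6,7,8,9} 2
  8 to go: {1,2,4,5,6,7,8,9} 1  {2,3,4,5,6,7,8,9} 3
  if 0:e drops first: 4 orders
  if 1:b drops first: 3 orders
heap linearizations: 7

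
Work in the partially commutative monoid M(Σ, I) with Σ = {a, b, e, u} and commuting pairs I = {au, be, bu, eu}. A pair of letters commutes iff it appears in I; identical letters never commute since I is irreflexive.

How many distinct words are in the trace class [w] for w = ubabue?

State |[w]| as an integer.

30

drop 0:u onto floor
drop 1:b onto floor
drop 2:a onto {1:b}
drop 3:b onto {2:a}
drop 4:u onto {0:u}
drop 5:e onto {2:a}
ground layer = {0:u, 1:b}
drop-orders for the pieces not yet dropped (sum over which currently-grounded one goes next):
  1 to go: {3} 1  {4} 1  {5} 1
  2 to go: {0,4} 1  {3,4} 2  {3,5} 2  {4,5} 2
  3 to go: {0,3,4} 3  {0,4,5} 3  {2,3,5} 2  {3,4,5} 6
  4 to go: {0,3,4,5} 12  {1,2,3,5} 2  {2,3,4,5} 8
  if 0:u drops first: 10 orders
  if 1:b drops first: 20 orders
heap linearizations: 30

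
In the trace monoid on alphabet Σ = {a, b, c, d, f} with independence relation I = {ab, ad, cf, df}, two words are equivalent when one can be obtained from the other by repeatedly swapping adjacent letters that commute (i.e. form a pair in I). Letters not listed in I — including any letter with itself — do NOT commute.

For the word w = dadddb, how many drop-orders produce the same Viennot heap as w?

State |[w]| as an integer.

6

piece 0:d — minimal
piece 1:a — minimal
piece 2:d rests on {0:d}
piece 3:d rests on {2:d}
piece 4:d rests on {3:d}
piece 5:b rests on {4:d}
minimal pieces: {0:d, 1:a}
ways to finish when only these pieces remain (= sum over removing one remaining piece with nothing left below it):
  1 left: {1}→1  {5}→1
  2 left: {1,5}→2  {4,5}→1
  3 left: {1,4,5}→3  {3,4,5}→1
  4 left: {1,3,4,5}→4  {2,3,4,5}→1
  placing 0:d first → 5 extensions
  placing 1:a first → 1 extensions
total linear extensions = 6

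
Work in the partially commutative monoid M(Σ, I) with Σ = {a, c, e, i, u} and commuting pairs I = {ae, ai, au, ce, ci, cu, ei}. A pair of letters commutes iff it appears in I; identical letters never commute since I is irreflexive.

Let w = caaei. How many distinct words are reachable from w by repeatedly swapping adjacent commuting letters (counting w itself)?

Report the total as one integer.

drop 0:c onto floor
drop 1:a onto {0:c}
drop 2:a onto {1:a}
drop 3:e onto floor
drop 4:i onto floor
ground layer = {0:c, 3:e, 4:i}
drop-orders for the pieces not yet dropped (sum over which currently-grounded one goes next):
  1 to go: {2} 1  {3} 1  {4} 1
  2 to go: {1,2} 1  {2,3} 2  {2,4} 2  {3,4} 2
  3 to go: {0,1,2} 1  {1,2,3} 3  {1,2,4} 3  {2,3,4} 6
  if 0:c drops first: 12 orders
  if 3:e drops first: 4 orders
  if 4:i drops first: 4 orders
heap linearizations: 20

20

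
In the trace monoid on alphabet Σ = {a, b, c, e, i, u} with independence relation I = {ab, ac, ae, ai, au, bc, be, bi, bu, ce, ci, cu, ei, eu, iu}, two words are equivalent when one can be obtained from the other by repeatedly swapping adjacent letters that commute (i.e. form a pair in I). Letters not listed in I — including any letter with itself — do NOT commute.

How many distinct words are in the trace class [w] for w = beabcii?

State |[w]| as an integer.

1260

0(b) covers ∅
1(e) covers ∅
2(a) covers ∅
3(b) covers 0:b
4(c) covers ∅
5(i) covers ∅
6(i) covers 5:i
floor of heap: 0:b, 1:e, 2:a, 4:c, 5:i
completions by unplaced set U, small U first (add the entries for U minus each lowest piece of U):
  |U|=1: {1}:1  {2}:1  {3}:1  {4}:1  {6}:1
  |U|=2: {0,3}:1  {1,2}:2  {1,3}:2  {1,4}:2  {1,6}:2  {2,3}:2  {2,4}:2  {2,6}:2  {3,4}:2  {3,6}:2  {4,6}:2  {5,6}:1
  |U|=3: {0,1,3}:3  {0,2,3}:3  {0,3,4}:3  {0,3,6}:3  {1,2,3}:6  {1,2,4}:6  {1,2,6}:6  {1,3,4}:6  {1,3,6}:6  {1,4,6}:6  {1,5,6}:3  {2,3,4}:6  {2,3,6}:6  {2,4,6}:6  {2,5,6}:3  {3,4,6}:6  {3,5,6}:3  {4,5,6}:3
  |U|=4: {0,1,2,3}:12  {0,1,3,4}:12  {0,1,3,6}:12  {0,2,3,4}:12  {0,2,3,6}:12  {0,3,4,6}:12  {0,3,5,6}:6  {1,2,3,4}:24  {1,2,3,6}:24  {1,2,4,6}:24  {1,2,5,6}:12  {1,3,4,6}:24  {1,3,5,6}:12  {1,4,5,6}:12  {2,3,4,6}:24  {2,3,5,6}:12  {2,4,5,6}:12  {3,4,5,6}:12
  |U|=5: {0,1,2,3,4}:60  {0,1,2,3,6}:60  {0,1,3,4,6}:60  {0,1,3,5,6}:30  {0,2,3,4,6}:60  {0,2,3,5,6}:30  {0,3,4,5,6}:30  {1,2,3,4,6}:120  {1,2,3,5,6}:60  {1,2,4,5,6}:60  {1,3,4,5,6}:60  {2,3,4,5,6}:60
  start at 0(b): 360
  start at 1(e): 180
  start at 2(a): 180
  start at 4(c): 180
  start at 5(i): 360
sum over floor = 1260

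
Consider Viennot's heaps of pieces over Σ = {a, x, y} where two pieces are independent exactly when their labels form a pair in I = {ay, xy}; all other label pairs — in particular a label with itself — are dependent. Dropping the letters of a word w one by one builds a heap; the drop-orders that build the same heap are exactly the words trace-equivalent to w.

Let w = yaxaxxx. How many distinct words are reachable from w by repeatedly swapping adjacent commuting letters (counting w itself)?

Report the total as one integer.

drop 0:y onto floor
drop 1:a onto floor
drop 2:x onto {1:a}
drop 3:a onto {2:x}
drop 4:x onto {3:a}
drop 5:x onto {4:x}
drop 6:x onto {5:x}
ground layer = {0:y, 1:a}
drop-orders for the pieces not yet dropped (sum over which currently-grounded one goes next):
  1 to go: {0} 1  {6} 1
  2 to go: {0,6} 2  {5,6} 1
  3 to go: {0,5,6} 3  {4,5,6} 1
  4 to go: {0,4,5,6} 4  {3,4,5,6} 1
  5 to go: {0,3,4,5,6} 5  {2,3,4,5,6} 1
  if 0:y drops first: 1 orders
  if 1:a drops first: 6 orders
heap linearizations: 7

7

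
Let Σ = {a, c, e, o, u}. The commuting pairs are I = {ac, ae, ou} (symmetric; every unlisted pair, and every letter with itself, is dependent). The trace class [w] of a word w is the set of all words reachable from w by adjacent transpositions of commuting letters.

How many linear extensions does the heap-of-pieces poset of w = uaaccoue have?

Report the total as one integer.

12

piece 0:u — minimal
piece 1:a rests on {0:u}
piece 2:a rests on {1:a}
piece 3:c rests on {0:u}
piece 4:c rests on {3:c}
piece 5:o rests on {2:a, 4:c}
piece 6:u rests on {2:a, 4:c}
piece 7:e rests on {5:o, 6:u}
minimal pieces: {0:u}
ways to finish when only these pieces remain (= sum over removing one remaining piece with nothing left below it):
  1 left: {7}→1
  2 left: {5,7}→1  {6,7}→1
  3 left: {5,6,7}→2
  4 left: {2,5,6,7}→2  {4,5,6,7}→2
  5 left: {1,2,5,6,7}→2  {2,4,5,6,7}→4  {3,4,5,6,7}→2
  6 left: {1,2,4,5,6,7}→6  {2,3,4,5,6,7}→6
  placing 0:u first → 12 extensions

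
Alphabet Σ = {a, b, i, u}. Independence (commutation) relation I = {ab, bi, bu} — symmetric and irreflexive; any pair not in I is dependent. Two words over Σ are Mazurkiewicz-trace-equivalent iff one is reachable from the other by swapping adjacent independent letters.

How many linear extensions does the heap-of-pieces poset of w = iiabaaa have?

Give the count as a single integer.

7

0(i) covers ∅
1(i) covers 0:i
2(a) covers 1:i
3(b) covers ∅
4(a) covers 2:a
5(a) covers 4:a
6(a) covers 5:a
floor of heap: 0:i, 3:b
completions by unplaced set U, small U first (add the entries for U minus each lowest piece of U):
  |U|=1: {3}:1  {6}:1
  |U|=2: {3,6}:2  {5,6}:1
  |U|=3: {3,5,6}:3  {4,5,6}:1
  |U|=4: {2,4,5,6}:1  {3,4,5,6}:4
  |U|=5: {1,2,4,5,6}:1  {2,3,4,5,6}:5
  start at 0(i): 6
  start at 3(b): 1
sum over floor = 7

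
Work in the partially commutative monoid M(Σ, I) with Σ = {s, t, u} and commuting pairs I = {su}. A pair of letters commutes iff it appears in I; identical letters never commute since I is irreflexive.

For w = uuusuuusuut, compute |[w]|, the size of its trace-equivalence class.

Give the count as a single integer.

45

#0=u has no predecessor
#1=u depends on [0:u]
#2=u depends on [1:u]
#3=s has no predecessor
#4=u depends on [2:u]
#5=u depends on [4:u]
#6=u depends on [5:u]
#7=s depends on [3:s]
#8=u depends on [6:u]
#9=u depends on [8:u]
#10=t depends on [7:s, 9:u]
sources: [0:u, 3:s]
N(rest) = Σ N(rest − s) over sources s of rest; N(one piece) = 1:
  size 1 → [10]=1
  size 2 → [7,10]=1  [9,10]=1
  size 3 → [3,7,10]=1  [7,9,10]=2  [8,9,10]=1
  size 4 → [3,7,9,10]=3  [6,8,9,10]=1  [7,8,9,10]=3
  size 5 → [3,7,8,9,10]=6  [5,6,8,9,10]=1  [6,7,8,9,10]=4
  size 6 → [3,6,7,8,9,10]=10  [4,5,6,8,9,10]=1  [5,6,7,8,9,10]=5
  size 7 → [2,4,5,6,8,9,10]=1  [3,5,6,7,8,9,10]=15  [4,5,6,7,8,9,10]=6
  size 8 → [1,2,4,5,6,8,9,10]=1  [2,4,5,6,7,8,9,10]=7  [3,4,5,6,7,8,9,10]=21
  size 9 → [0,1,2,4,5,6,8,9,10]=1  [1,2,4,5,6,7,8,9,10]=8  [2,3,4,5,6,7,8,9,10]=28
  first=0(u) contributes 36
  first=3(s) contributes 9
|[w]| = 45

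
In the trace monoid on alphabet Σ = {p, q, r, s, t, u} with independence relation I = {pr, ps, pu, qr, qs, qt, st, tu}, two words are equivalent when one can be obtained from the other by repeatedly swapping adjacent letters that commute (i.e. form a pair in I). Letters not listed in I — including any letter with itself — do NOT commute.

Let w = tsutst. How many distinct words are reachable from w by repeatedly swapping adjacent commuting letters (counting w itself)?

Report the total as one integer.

drop 0:t onto floor
drop 1:s onto floor
drop 2:u onto {1:s}
drop 3:t onto {0:t}
drop 4:s onto {2:u}
drop 5:t onto {3:t}
ground layer = {0:t, 1:s}
drop-orders for the pieces not yet dropped (sum over which currently-grounded one goes next):
  1 to go: {4} 1  {5} 1
  2 to go: {2,4} 1  {3,5} 1  {4,5} 2
  3 to go: {0,3,5} 1  {1,2,4} 1  {2,4,5} 3  {3,4,5} 3
  4 to go: {0,3,4,5} 4  {1,2,4,5} 4  {2,3,4,5} 6
  if 0:t drops first: 10 orders
  if 1:s drops first: 10 orders
heap linearizations: 20

20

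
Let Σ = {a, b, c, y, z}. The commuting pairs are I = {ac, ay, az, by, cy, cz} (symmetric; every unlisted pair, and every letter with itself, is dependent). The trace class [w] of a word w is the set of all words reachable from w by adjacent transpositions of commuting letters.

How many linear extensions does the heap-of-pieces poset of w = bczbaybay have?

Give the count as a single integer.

36

drop 0:b onto floor
drop 1:c onto {0:b}
drop 2:z onto {0:b}
drop 3:b onto {1:c, 2:z}
drop 4:a onto {3:b}
drop 5:y onto {2:z}
drop 6:b onto {4:a}
drop 7:a onto {6:b}
drop 8:y onto {5:y}
ground layer = {0:b}
drop-orders for the pieces not yet dropped (sum over which currently-grounded one goes next):
  1 to go: {7} 1  {8} 1
  2 to go: {5,8} 1  {6,7} 1  {7,8} 2
  3 to go: {4,6,7} 1  {5,7,8} 3  {6,7,8} 3
  4 to go: {3,4,6,7} 1  {4,6,7,8} 4  {5,6,7,8} 6
  5 to go: {1,3,4,6,7} 1  {3,4,6,7,8} 5  {4,5,6,7,8} 10
  6 to go: {1,3,4,6,7,8} 6  {3,4,5,6,7,8} 15
  7 to go: {1,3,4,5,6,7,8} 21  {2,3,4,5,6,7,8} 15
  if 0:b drops first: 36 orders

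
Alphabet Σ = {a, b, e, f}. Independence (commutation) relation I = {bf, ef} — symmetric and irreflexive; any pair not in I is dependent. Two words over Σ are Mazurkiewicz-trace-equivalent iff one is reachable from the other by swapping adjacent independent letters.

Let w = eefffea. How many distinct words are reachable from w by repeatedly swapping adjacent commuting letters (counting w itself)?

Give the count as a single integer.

0(e) covers ∅
1(e) covers 0:e
2(f) covers ∅
3(f) covers 2:f
4(f) covers 3:f
5(e) covers 1:e
6(a) covers 4:f, 5:e
floor of heap: 0:e, 2:f
completions by unplaced set U, small U first (add the entries for U minus each lowest piece of U):
  |U|=1: {6}:1
  |U|=2: {4,6}:1  {5,6}:1
  |U|=3: {1,5,6}:1  {3,4,6}:1  {4,5,6}:2
  |U|=4: {0,1,5,6}:1  {1,4,5,6}:3  {2,3,4,6}:1  {3,4,5,6}:3
  |U|=5: {0,1,4,5,6}:4  {1,3,4,5,6}:6  {2,3,4,5,6}:4
  start at 0(e): 10
  start at 2(f): 10
sum over floor = 20

20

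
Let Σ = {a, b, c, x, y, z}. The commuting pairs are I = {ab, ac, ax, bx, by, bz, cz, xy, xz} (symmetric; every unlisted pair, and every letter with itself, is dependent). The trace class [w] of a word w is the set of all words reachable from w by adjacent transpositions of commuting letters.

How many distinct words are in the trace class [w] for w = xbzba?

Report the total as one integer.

0(x) covers ∅
1(b) covers ∅
2(z) covers ∅
3(b) covers 1:b
4(a) covers 2:z
floor of heap: 0:x, 1:b, 2:z
completions by unplaced set U, small U first (add the entries for U minus each lowest piece of U):
  |U|=1: {0}:1  {3}:1  {4}:1
  |U|=2: {0,3}:2  {0,4}:2  {1,3}:1  {2,4}:1  {3,4}:2
  |U|=3: {0,1,3}:3  {0,2,4}:3  {0,3,4}:6  {1,3,4}:3  {2,3,4}:3
  start at 0(x): 6
  start at 1(b): 12
  start at 2(z): 12
sum over floor = 30

30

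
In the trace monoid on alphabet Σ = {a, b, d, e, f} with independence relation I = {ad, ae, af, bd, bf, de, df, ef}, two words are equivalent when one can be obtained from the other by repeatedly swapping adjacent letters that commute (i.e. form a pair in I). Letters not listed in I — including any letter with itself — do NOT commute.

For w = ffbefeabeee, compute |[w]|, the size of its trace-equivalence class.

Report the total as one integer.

0(f) covers ∅
1(f) covers 0:f
2(b) covers ∅
3(e) covers 2:b
4(f) covers 1:f
5(e) covers 3:e
6(a) covers 2:b
7(b) covers 5:e, 6:a
8(e) covers 7:b
9(e) covers 8:e
10(e) covers 9:e
floor of heap: 0:f, 2:b
completions by unplaced set U, small U first (add the entries for U minus each lowest piece of U):
  |U|=1: {4}:1  {10}:1
  |U|=2: {1,4}:1  {4,10}:2  {9,10}:1
  |U|=3: {0,1,4}:1  {1,4,10}:3  {4,9,10}:3  {8,9,10}:1
  |U|=4: {0,1,4,10}:4  {1,4,9,10}:6  {4,8,9,10}:4  {7,8,9,10}:1
  |U|=5: {0,1,4,9,10}:10  {1,4,8,9,10}:10  {4,7,8,9,10}:5  {5,7,8,9,10}:1  {6,7,8,9,10}:1
  |U|=6: {0,1,4,8,9,10}:20  {1,4,7,8,9,10}:15  {3,5,7,8,9,10}:1  {4,5,7,8,9,10}:6  {4,6,7,8,9,10}:6  {5,6,7,8,9,10}:2
  |U|=7: {0,1,4,7,8,9,10}:35  {1,4,5,7,8,9,10}:21  {1,4,6,7,8,9,10}:21  {3,4,5,7,8,9,10}:7  {3,5,6,7,8,9,10}:3  {4,5,6,7,8,9,10}:14
  |U|=8: {0,1,4,5,7,8,9,10}:56  {0,1,4,6,7,8,9,10}:56  {1,3,4,5,7,8,9,10}:28  {1,4,5,6,7,8,9,10}:56  {2,3,5,6,7,8,9,10}:3  {3,4,5,6,7,8,9,10}:24
  |U|=9: {0,1,3,4,5,7,8,9,10}:84  {0,1,4,5,6,7,8,9,10}:168  {1,3,4,5,6,7,8,9,10}:108  {2,3,4,5,6,7,8,9,10}:27
  start at 0(f): 135
  start at 2(b): 360
sum over floor = 495

495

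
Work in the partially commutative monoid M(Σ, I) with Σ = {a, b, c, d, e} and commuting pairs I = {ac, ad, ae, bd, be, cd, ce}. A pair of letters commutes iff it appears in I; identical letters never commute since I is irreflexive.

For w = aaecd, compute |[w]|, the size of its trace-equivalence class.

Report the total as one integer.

30

piece 0:a — minimal
piece 1:a rests on {0:a}
piece 2:e — minimal
piece 3:c — minimal
piece 4:d rests on {2:e}
minimal pieces: {0:a, 2:e, 3:c}
ways to finish when only these pieces remain (= sum over removing one remaining piece with nothing left below it):
  1 left: {1}→1  {3}→1  {4}→1
  2 left: {0,1}→1  {1,3}→2  {1,4}→2  {2,4}→1  {3,4}→2
  3 left: {0,1,3}→3  {0,1,4}→3  {1,2,4}→3  {1,3,4}→6  {2,3,4}→3
  placing 0:a first → 12 extensions
  placing 2:e first → 12 extensions
  placing 3:c first → 6 extensions
total linear extensions = 30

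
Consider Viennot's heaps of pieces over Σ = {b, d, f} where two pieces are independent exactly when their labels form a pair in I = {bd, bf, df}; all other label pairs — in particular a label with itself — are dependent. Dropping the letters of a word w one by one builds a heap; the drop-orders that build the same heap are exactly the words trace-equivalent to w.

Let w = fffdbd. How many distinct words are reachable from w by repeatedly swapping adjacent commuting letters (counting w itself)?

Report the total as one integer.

60

piece 0:f — minimal
piece 1:f rests on {0:f}
piece 2:f rests on {1:f}
piece 3:d — minimal
piece 4:b — minimal
piece 5:d rests on {3:d}
minimal pieces: {0:f, 3:d, 4:b}
ways to finish when only these pieces remain (= sum over removing one remaining piece with nothing left below it):
  1 left: {2}→1  {4}→1  {5}→1
  2 left: {1,2}→1  {2,4}→2  {2,5}→2  {3,5}→1  {4,5}→2
  3 left: {0,1,2}→1  {1,2,4}→3  {1,2,5}→3  {2,3,5}→3  {2,4,5}→6  {3,4,5}→3
  4 left: {0,1,2,4}→4  {0,1,2,5}→4  {1,2,3,5}→6  {1,2,4,5}→12  {2,3,4,5}→12
  placing 0:f first → 30 extensions
  placing 3:d first → 20 extensions
  placing 4:b first → 10 extensions
total linear extensions = 60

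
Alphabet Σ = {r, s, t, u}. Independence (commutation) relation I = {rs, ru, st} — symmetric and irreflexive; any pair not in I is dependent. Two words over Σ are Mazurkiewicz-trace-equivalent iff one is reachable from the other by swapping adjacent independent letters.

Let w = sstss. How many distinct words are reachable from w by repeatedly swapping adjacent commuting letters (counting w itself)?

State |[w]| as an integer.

#0=s has no predecessor
#1=s depends on [0:s]
#2=t has no predecessor
#3=s depends on [1:s]
#4=s depends on [3:s]
sources: [0:s, 2:t]
N(rest) = Σ N(rest − s) over sources s of rest; N(one piece) = 1:
  size 1 → [2]=1  [4]=1
  size 2 → [2,4]=2  [3,4]=1
  size 3 → [1,3,4]=1  [2,3,4]=3
  first=0(s) contributes 4
  first=2(t) contributes 1
|[w]| = 5

5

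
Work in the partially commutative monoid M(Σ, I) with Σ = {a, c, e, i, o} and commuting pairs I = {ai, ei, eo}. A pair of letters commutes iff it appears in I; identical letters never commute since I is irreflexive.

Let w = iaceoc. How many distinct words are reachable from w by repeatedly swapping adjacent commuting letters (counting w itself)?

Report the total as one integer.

4

piece 0:i — minimal
piece 1:a — minimal
piece 2:c rests on {0:i, 1:a}
piece 3:e rests on {2:c}
piece 4:o rests on {2:c}
piece 5:c rests on {3:e, 4:o}
minimal pieces: {0:i, 1:a}
ways to finish when only these pieces remain (= sum over removing one remaining piece with nothing left below it):
  1 left: {5}→1
  2 left: {3,5}→1  {4,5}→1
  3 left: {3,4,5}→2
  4 left: {2,3,4,5}→2
  placing 0:i first → 2 extensions
  placing 1:a first → 2 extensions
total linear extensions = 4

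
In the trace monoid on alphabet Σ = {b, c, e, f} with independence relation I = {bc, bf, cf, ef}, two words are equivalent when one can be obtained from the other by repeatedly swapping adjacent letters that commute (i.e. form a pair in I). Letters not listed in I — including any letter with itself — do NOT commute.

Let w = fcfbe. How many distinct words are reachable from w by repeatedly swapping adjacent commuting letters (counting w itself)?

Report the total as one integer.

20

drop 0:f onto floor
drop 1:c onto floor
drop 2:f onto {0:f}
drop 3:b onto floor
drop 4:e onto {1:c, 3:b}
ground layer = {0:f, 1:c, 3:b}
drop-orders for the pieces not yet dropped (sum over which currently-grounded one goes next):
  1 to go: {2} 1  {4} 1
  2 to go: {0,2} 1  {1,4} 1  {2,4} 2  {3,4} 1
  3 to go: {0,2,4} 3  {1,2,4} 3  {1,3,4} 2  {2,3,4} 3
  if 0:f drops first: 8 orders
  if 1:c drops first: 6 orders
  if 3:b drops first: 6 orders
heap linearizations: 20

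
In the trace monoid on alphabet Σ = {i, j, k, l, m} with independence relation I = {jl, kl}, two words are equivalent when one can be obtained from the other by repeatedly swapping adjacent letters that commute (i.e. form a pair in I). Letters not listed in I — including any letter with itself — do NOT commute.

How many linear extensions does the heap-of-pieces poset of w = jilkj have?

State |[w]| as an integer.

piece 0:j — minimal
piece 1:i rests on {0:j}
piece 2:l rests on {1:i}
piece 3:k rests on {1:i}
piece 4:j rests on {3:k}
minimal pieces: {0:j}
ways to finish when only these pieces remain (= sum over removing one remaining piece with nothing left below it):
  1 left: {2}→1  {4}→1
  2 left: {2,4}→2  {3,4}→1
  3 left: {2,3,4}→3
  placing 0:j first → 3 extensions

3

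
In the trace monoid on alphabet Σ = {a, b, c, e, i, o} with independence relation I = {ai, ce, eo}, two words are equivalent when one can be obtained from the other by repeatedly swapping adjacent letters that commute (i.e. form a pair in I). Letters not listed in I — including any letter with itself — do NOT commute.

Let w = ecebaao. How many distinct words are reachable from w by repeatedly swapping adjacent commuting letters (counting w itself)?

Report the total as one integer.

piece 0:e — minimal
piece 1:c — minimal
piece 2:e rests on {0:e}
piece 3:b rests on {1:c, 2:e}
piece 4:a rests on {3:b}
piece 5:a rests on {4:a}
piece 6:o rests on {5:a}
minimal pieces: {0:e, 1:c}
ways to finish when only these pieces remain (= sum over removing one remaining piece with nothing left below it):
  1 left: {6}→1
  2 left: {5,6}→1
  3 left: {4,5,6}→1
  4 left: {3,4,5,6}→1
  5 left: {1,3,4,5,6}→1  {2,3,4,5,6}→1
  placing 0:e first → 2 extensions
  placing 1:c first → 1 extensions
total linear extensions = 3

3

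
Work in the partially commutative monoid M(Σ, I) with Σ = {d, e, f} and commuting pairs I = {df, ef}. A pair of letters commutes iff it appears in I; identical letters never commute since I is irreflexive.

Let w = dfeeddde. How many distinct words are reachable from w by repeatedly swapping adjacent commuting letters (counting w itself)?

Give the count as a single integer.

piece 0:d — minimal
piece 1:f — minimal
piece 2:e rests on {0:d}
piece 3:e rests on {2:e}
piece 4:d rests on {3:e}
piece 5:d rests on {4:d}
piece 6:d rests on {5:d}
piece 7:e rests on {6:d}
minimal pieces: {0:d, 1:f}
ways to finish when only these pieces remain (= sum over removing one remaining piece with nothing left below it):
  1 left: {1}→1  {7}→1
  2 left: {1,7}→2  {6,7}→1
  3 left: {1,6,7}→3  {5,6,7}→1
  4 left: {1,5,6,7}→4  {4,5,6,7}→1
  5 left: {1,4,5,6,7}→5  {3,4,5,6,7}→1
  6 left: {1,3,4,5,6,7}→6  {2,3,4,5,6,7}→1
  placing 0:d first → 7 extensions
  placing 1:f first → 1 extensions
total linear extensions = 8

8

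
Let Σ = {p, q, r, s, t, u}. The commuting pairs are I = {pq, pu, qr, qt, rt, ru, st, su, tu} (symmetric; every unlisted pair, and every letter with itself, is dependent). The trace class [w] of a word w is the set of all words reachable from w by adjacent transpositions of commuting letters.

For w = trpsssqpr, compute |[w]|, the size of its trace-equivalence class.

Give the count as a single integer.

6

0(t) covers ∅
1(r) covers ∅
2(p) covers 0:t, 1:r
3(s) covers 2:p
4(s) covers 3:s
5(s) covers 4:s
6(q) covers 5:s
7(p) covers 5:s
8(r) covers 7:p
floor of heap: 0:t, 1:r
completions by unplaced set U, small U first (add the entries for U minus each lowest piece of U):
  |U|=1: {6}:1  {8}:1
  |U|=2: {6,8}:2  {7,8}:1
  |U|=3: {6,7,8}:3
  |U|=4: {5,6,7,8}:3
  |U|=5: {4,5,6,7,8}:3
  |U|=6: {3,4,5,6,7,8}:3
  |U|=7: {2,3,4,5,6,7,8}:3
  start at 0(t): 3
  start at 1(r): 3
sum over floor = 6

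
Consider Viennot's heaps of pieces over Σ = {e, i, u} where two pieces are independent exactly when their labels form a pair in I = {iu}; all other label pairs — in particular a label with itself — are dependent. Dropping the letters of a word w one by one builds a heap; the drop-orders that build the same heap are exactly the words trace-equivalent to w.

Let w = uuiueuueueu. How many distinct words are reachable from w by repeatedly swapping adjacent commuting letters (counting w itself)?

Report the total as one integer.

4

0(u) covers ∅
1(u) covers 0:u
2(i) covers ∅
3(u) covers 1:u
4(e) covers 2:i, 3:u
5(u) covers 4:e
6(u) covers 5:u
7(e) covers 6:u
8(u) covers 7:e
9(e) covers 8:u
10(u) covers 9:e
floor of heap: 0:u, 2:i
completions by unplaced set U, small U first (add the entries for U minus each lowest piece of U):
  |U|=1: {10}:1
  |U|=2: {9,10}:1
  |U|=3: {8,9,10}:1
  |U|=4: {7,8,9,10}:1
  |U|=5: {6,7,8,9,10}:1
  |U|=6: {5,6,7,8,9,10}:1
  |U|=7: {4,5,6,7,8,9,10}:1
  |U|=8: {2,4,5,6,7,8,9,10}:1  {3,4,5,6,7,8,9,10}:1
  |U|=9: {1,3,4,5,6,7,8,9,10}:1  {2,3,4,5,6,7,8,9,10}:2
  start at 0(u): 3
  start at 2(i): 1
sum over floor = 4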